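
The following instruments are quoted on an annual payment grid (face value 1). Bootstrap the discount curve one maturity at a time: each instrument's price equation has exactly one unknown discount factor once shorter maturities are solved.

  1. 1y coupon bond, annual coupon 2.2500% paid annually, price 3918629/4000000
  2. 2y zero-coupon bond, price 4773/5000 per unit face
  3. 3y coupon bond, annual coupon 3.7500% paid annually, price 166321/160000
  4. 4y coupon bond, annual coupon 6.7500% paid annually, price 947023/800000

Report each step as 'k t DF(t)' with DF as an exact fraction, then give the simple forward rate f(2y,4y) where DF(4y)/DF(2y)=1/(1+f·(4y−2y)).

step 1 [1y] bond c/1=9/400: DF=(3918629/4000000 − 9/400·(0))/(1+9/400) = 9581/10000 ≈ 0.958100
step 2 [2y] zero: DF = P = 4773/5000 ≈ 0.954600
step 3 [3y] bond c/1=3/80: DF=(166321/160000 − 3/80·(0.958100+0.954600))/(1+3/80) = 583/625 ≈ 0.932800
step 4 [4y] bond c/1=27/400: DF=(947023/800000 − 27/400·(0.958100+0.954600+0.932800))/(1+27/400) = 929/1000 ≈ 0.929000

1 1 9581/10000
2 2 4773/5000
3 3 583/625
4 4 929/1000
f(2y,4y) = ((4773/5000)/(929/1000) − 1)/(2) = 64/4645 ≈ 1.3778%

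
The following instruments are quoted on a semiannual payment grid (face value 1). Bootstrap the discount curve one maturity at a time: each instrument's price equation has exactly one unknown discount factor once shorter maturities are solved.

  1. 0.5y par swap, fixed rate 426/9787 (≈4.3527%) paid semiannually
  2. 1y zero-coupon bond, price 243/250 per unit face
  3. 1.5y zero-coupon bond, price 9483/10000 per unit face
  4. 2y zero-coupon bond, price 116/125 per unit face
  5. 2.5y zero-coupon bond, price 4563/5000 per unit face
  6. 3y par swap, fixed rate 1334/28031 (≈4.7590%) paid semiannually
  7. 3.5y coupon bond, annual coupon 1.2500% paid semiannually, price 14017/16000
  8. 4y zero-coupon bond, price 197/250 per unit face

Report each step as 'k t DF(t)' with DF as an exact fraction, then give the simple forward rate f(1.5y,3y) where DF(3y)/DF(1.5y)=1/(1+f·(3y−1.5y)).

1 1/2 9787/10000
2 1 243/250
3 3/2 9483/10000
4 2 116/125
5 5/2 4563/5000
6 3 4333/5000
7 7/2 4179/5000
8 4 197/250
f(1.5y,3y) = ((9483/10000)/(4333/5000) − 1)/(3/2) = 817/12999 ≈ 6.2851%

step 1 [0.5y] swap r/2=213/9787: DF=(1 − 213/9787·(0))/(1+213/9787) = 9787/10000 ≈ 0.978700
step 2 [1y] zero: DF = P = 243/250 ≈ 0.972000
step 3 [1.5y] zero: DF = P = 9483/10000 ≈ 0.948300
step 4 [2y] zero: DF = P = 116/125 ≈ 0.928000
step 5 [2.5y] zero: DF = P = 4563/5000 ≈ 0.912600
step 6 [3y] swap r/2=667/28031: DF=(1 − 667/28031·(0.978700+0.972000+0.948300+0.928000+0.912600))/(1+667/28031) = 4333/5000 ≈ 0.866600
step 7 [3.5y] bond c/2=1/160: DF=(14017/16000 − 1/160·(0.978700+0.972000+0.948300+0.928000+0.912600+0.866600))/(1+1/160) = 4179/5000 ≈ 0.835800
step 8 [4y] zero: DF = P = 197/250 ≈ 0.788000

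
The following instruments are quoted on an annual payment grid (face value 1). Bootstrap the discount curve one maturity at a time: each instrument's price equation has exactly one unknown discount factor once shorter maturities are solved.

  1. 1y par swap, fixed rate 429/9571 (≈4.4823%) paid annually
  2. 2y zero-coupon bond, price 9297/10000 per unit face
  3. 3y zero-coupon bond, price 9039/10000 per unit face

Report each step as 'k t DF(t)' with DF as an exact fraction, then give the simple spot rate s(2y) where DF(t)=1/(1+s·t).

step 1 [1y] swap r/1=429/9571: DF=(1 − 429/9571·(0))/(1+429/9571) = 9571/10000 ≈ 0.957100
step 2 [2y] zero: DF = P = 9297/10000 ≈ 0.929700
step 3 [3y] zero: DF = P = 9039/10000 ≈ 0.903900

1 1 9571/10000
2 2 9297/10000
3 3 9039/10000
s(2y) = (1/(9297/10000) − 1)/(2) = 703/18594 ≈ 3.7808%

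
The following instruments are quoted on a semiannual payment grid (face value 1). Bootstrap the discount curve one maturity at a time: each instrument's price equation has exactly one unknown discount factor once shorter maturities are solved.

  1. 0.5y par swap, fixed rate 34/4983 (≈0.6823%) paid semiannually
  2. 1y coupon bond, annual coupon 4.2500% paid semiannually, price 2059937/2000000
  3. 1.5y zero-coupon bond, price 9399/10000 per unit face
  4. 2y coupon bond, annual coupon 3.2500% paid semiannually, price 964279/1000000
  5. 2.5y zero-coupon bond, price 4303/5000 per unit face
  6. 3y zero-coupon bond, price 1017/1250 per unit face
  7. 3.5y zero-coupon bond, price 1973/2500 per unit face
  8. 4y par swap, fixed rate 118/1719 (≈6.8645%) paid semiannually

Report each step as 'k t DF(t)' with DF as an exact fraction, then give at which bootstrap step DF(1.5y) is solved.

1 1/2 4983/5000
2 1 4939/5000
3 3/2 9399/10000
4 2 9021/10000
5 5/2 4303/5000
6 3 1017/1250
7 7/2 1973/2500
8 4 7581/10000
DF(1.5y) is solved at step 3

step 1 [0.5y] swap r/2=17/4983: DF=(1 − 17/4983·(0))/(1+17/4983) = 4983/5000 ≈ 0.996600
step 2 [1y] bond c/2=17/800: DF=(2059937/2000000 − 17/800·(0.996600))/(1+17/800) = 4939/5000 ≈ 0.987800
step 3 [1.5y] zero: DF = P = 9399/10000 ≈ 0.939900
step 4 [2y] bond c/2=13/800: DF=(964279/1000000 − 13/800·(0.996600+0.987800+0.939900))/(1+13/800) = 9021/10000 ≈ 0.902100
step 5 [2.5y] zero: DF = P = 4303/5000 ≈ 0.860600
step 6 [3y] zero: DF = P = 1017/1250 ≈ 0.813600
step 7 [3.5y] zero: DF = P = 1973/2500 ≈ 0.789200
step 8 [4y] swap r/2=59/1719: DF=(1 − 59/1719·(0.996600+0.987800+0.939900+0.902100+0.860600+0.813600+0.789200))/(1+59/1719) = 7581/10000 ≈ 0.758100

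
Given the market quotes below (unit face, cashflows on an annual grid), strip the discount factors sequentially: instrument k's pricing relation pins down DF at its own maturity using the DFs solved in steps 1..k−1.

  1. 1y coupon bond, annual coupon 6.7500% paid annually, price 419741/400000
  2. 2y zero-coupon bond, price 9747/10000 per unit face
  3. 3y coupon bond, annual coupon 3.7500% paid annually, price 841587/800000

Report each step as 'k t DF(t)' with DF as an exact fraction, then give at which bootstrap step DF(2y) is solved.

1 1 983/1000
2 2 9747/10000
3 3 1179/1250
DF(2y) is solved at step 2

step 1 [1y] bond c/1=27/400: DF=(419741/400000 − 27/400·(0))/(1+27/400) = 983/1000 ≈ 0.983000
step 2 [2y] zero: DF = P = 9747/10000 ≈ 0.974700
step 3 [3y] bond c/1=3/80: DF=(841587/800000 − 3/80·(0.983000+0.974700))/(1+3/80) = 1179/1250 ≈ 0.943200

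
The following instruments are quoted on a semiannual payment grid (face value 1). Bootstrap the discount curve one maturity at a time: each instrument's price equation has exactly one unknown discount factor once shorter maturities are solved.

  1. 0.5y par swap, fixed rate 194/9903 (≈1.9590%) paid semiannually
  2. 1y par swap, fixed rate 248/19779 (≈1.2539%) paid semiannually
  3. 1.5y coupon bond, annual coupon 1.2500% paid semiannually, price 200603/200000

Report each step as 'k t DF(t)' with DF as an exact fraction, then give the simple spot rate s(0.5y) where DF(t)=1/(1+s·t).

step 1 [0.5y] swap r/2=97/9903: DF=(1 − 97/9903·(0))/(1+97/9903) = 9903/10000 ≈ 0.990300
step 2 [1y] swap r/2=124/19779: DF=(1 − 124/19779·(0.990300))/(1+124/19779) = 2469/2500 ≈ 0.987600
step 3 [1.5y] bond c/2=1/160: DF=(200603/200000 − 1/160·(0.990300+0.987600))/(1+1/160) = 1969/2000 ≈ 0.984500

1 1/2 9903/10000
2 1 2469/2500
3 3/2 1969/2000
s(0.5y) = (1/(9903/10000) − 1)/(1/2) = 194/9903 ≈ 1.9590%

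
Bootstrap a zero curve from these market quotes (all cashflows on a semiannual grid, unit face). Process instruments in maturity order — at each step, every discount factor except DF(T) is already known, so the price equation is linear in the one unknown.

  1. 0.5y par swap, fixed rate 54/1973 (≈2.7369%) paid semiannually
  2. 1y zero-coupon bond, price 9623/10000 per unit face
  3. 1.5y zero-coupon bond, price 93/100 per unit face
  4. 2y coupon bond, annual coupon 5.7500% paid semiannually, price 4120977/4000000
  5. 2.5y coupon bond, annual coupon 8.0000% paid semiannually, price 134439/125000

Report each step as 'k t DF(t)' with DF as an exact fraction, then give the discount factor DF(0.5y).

step 1 [0.5y] swap r/2=27/1973: DF=(1 − 27/1973·(0))/(1+27/1973) = 1973/2000 ≈ 0.986500
step 2 [1y] zero: DF = P = 9623/10000 ≈ 0.962300
step 3 [1.5y] zero: DF = P = 93/100 ≈ 0.930000
step 4 [2y] bond c/2=23/800: DF=(4120977/4000000 − 23/800·(0.986500+0.962300+0.930000))/(1+23/800) = 921/1000 ≈ 0.921000
step 5 [2.5y] bond c/2=1/25: DF=(134439/125000 − 1/25·(0.986500+0.962300+0.930000+0.921000))/(1+1/25) = 111/125 ≈ 0.888000

1 1/2 1973/2000
2 1 9623/10000
3 3/2 93/100
4 2 921/1000
5 5/2 111/125
DF(0.5y) = 1973/2000 ≈ 0.986500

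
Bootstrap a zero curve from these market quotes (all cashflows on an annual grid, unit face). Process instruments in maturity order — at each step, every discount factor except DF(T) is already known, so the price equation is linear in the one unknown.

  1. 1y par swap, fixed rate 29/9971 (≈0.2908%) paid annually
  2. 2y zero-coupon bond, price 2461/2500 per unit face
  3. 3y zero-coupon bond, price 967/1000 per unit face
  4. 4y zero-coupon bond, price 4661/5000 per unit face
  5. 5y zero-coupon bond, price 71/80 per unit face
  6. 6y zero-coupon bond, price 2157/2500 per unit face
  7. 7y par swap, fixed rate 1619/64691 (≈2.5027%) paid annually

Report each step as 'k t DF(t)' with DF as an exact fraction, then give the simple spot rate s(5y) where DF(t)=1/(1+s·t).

step 1 [1y] swap r/1=29/9971: DF=(1 − 29/9971·(0))/(1+29/9971) = 9971/10000 ≈ 0.997100
step 2 [2y] zero: DF = P = 2461/2500 ≈ 0.984400
step 3 [3y] zero: DF = P = 967/1000 ≈ 0.967000
step 4 [4y] zero: DF = P = 4661/5000 ≈ 0.932200
step 5 [5y] zero: DF = P = 71/80 ≈ 0.887500
step 6 [6y] zero: DF = P = 2157/2500 ≈ 0.862800
step 7 [7y] swap r/1=1619/64691: DF=(1 − 1619/64691·(0.997100+0.984400+0.967000+0.932200+0.887500+0.862800))/(1+1619/64691) = 8381/10000 ≈ 0.838100

1 1 9971/10000
2 2 2461/2500
3 3 967/1000
4 4 4661/5000
5 5 71/80
6 6 2157/2500
7 7 8381/10000
s(5y) = (1/(71/80) − 1)/(5) = 9/355 ≈ 2.5352%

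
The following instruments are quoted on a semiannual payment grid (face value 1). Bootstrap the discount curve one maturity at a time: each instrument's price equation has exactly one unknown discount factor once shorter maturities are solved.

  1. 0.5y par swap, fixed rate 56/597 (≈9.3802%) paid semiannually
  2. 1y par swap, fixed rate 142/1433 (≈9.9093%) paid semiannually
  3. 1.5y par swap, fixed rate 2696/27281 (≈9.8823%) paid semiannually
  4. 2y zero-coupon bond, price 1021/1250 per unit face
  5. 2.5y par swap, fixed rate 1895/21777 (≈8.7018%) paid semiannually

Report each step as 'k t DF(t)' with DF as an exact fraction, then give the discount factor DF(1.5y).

1 1/2 597/625
2 1 9077/10000
3 3/2 2163/2500
4 2 1021/1250
5 5/2 1621/2000
DF(1.5y) = 2163/2500 ≈ 0.865200

step 1 [0.5y] swap r/2=28/597: DF=(1 − 28/597·(0))/(1+28/597) = 597/625 ≈ 0.955200
step 2 [1y] swap r/2=71/1433: DF=(1 − 71/1433·(0.955200))/(1+71/1433) = 9077/10000 ≈ 0.907700
step 3 [1.5y] swap r/2=1348/27281: DF=(1 − 1348/27281·(0.955200+0.907700))/(1+1348/27281) = 2163/2500 ≈ 0.865200
step 4 [2y] zero: DF = P = 1021/1250 ≈ 0.816800
step 5 [2.5y] swap r/2=1895/43554: DF=(1 − 1895/43554·(0.955200+0.907700+0.865200+0.816800))/(1+1895/43554) = 1621/2000 ≈ 0.810500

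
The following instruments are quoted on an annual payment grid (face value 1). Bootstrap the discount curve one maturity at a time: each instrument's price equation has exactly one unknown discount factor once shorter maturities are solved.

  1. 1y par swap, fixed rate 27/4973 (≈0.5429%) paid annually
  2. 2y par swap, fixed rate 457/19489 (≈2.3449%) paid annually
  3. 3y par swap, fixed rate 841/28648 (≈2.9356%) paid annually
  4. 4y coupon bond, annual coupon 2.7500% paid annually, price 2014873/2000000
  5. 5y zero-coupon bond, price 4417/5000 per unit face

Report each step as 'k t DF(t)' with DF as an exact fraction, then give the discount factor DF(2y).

1 1 4973/5000
2 2 9543/10000
3 3 9159/10000
4 4 4519/5000
5 5 4417/5000
DF(2y) = 9543/10000 ≈ 0.954300

step 1 [1y] swap r/1=27/4973: DF=(1 − 27/4973·(0))/(1+27/4973) = 4973/5000 ≈ 0.994600
step 2 [2y] swap r/1=457/19489: DF=(1 − 457/19489·(0.994600))/(1+457/19489) = 9543/10000 ≈ 0.954300
step 3 [3y] swap r/1=841/28648: DF=(1 − 841/28648·(0.994600+0.954300))/(1+841/28648) = 9159/10000 ≈ 0.915900
step 4 [4y] bond c/1=11/400: DF=(2014873/2000000 − 11/400·(0.994600+0.954300+0.915900))/(1+11/400) = 4519/5000 ≈ 0.903800
step 5 [5y] zero: DF = P = 4417/5000 ≈ 0.883400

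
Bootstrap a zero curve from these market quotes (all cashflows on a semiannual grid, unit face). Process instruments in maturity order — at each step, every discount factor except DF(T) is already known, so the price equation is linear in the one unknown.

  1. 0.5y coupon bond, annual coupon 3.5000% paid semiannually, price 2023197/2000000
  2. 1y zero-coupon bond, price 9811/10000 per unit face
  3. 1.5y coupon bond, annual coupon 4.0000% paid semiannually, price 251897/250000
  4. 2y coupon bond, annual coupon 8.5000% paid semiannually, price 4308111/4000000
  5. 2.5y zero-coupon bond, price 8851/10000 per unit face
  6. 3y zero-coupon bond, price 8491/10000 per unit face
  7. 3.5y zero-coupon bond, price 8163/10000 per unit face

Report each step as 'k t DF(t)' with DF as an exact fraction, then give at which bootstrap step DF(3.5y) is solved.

1 1/2 4971/5000
2 1 9811/10000
3 3/2 9491/10000
4 2 9139/10000
5 5/2 8851/10000
6 3 8491/10000
7 7/2 8163/10000
DF(3.5y) is solved at step 7

step 1 [0.5y] bond c/2=7/400: DF=(2023197/2000000 − 7/400·(0))/(1+7/400) = 4971/5000 ≈ 0.994200
step 2 [1y] zero: DF = P = 9811/10000 ≈ 0.981100
step 3 [1.5y] bond c/2=1/50: DF=(251897/250000 − 1/50·(0.994200+0.981100))/(1+1/50) = 9491/10000 ≈ 0.949100
step 4 [2y] bond c/2=17/400: DF=(4308111/4000000 − 17/400·(0.994200+0.981100+0.949100))/(1+17/400) = 9139/10000 ≈ 0.913900
step 5 [2.5y] zero: DF = P = 8851/10000 ≈ 0.885100
step 6 [3y] zero: DF = P = 8491/10000 ≈ 0.849100
step 7 [3.5y] zero: DF = P = 8163/10000 ≈ 0.816300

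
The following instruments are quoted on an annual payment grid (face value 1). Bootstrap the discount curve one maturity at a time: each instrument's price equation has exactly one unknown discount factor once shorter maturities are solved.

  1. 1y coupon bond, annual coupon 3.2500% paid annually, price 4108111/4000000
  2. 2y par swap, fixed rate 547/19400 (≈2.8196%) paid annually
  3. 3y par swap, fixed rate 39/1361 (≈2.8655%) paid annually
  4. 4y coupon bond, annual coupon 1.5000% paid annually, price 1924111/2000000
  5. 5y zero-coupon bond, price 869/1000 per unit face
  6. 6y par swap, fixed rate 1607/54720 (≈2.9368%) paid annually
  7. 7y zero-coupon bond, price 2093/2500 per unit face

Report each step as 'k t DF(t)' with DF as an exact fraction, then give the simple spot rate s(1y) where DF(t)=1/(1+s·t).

1 1 9947/10000
2 2 9453/10000
3 3 9181/10000
4 4 566/625
5 5 869/1000
6 6 8393/10000
7 7 2093/2500
s(1y) = (1/(9947/10000) − 1)/(1) = 53/9947 ≈ 0.5328%

step 1 [1y] bond c/1=13/400: DF=(4108111/4000000 − 13/400·(0))/(1+13/400) = 9947/10000 ≈ 0.994700
step 2 [2y] swap r/1=547/19400: DF=(1 − 547/19400·(0.994700))/(1+547/19400) = 9453/10000 ≈ 0.945300
step 3 [3y] swap r/1=39/1361: DF=(1 − 39/1361·(0.994700+0.945300))/(1+39/1361) = 9181/10000 ≈ 0.918100
step 4 [4y] bond c/1=3/200: DF=(1924111/2000000 − 3/200·(0.994700+0.945300+0.918100))/(1+3/200) = 566/625 ≈ 0.905600
step 5 [5y] zero: DF = P = 869/1000 ≈ 0.869000
step 6 [6y] swap r/1=1607/54720: DF=(1 − 1607/54720·(0.994700+0.945300+0.918100+0.905600+0.869000))/(1+1607/54720) = 8393/10000 ≈ 0.839300
step 7 [7y] zero: DF = P = 2093/2500 ≈ 0.837200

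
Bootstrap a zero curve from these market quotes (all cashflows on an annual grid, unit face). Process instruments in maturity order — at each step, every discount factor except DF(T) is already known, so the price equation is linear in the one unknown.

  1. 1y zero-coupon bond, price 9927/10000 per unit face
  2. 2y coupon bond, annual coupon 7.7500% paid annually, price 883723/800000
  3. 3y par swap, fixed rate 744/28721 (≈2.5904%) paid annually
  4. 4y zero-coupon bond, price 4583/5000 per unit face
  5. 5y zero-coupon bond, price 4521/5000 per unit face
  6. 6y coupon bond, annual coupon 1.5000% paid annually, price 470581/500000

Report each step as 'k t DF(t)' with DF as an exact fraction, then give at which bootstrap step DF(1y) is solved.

step 1 [1y] zero: DF = P = 9927/10000 ≈ 0.992700
step 2 [2y] bond c/1=31/400: DF=(883723/800000 − 31/400·(0.992700))/(1+31/400) = 4769/5000 ≈ 0.953800
step 3 [3y] swap r/1=744/28721: DF=(1 − 744/28721·(0.992700+0.953800))/(1+744/28721) = 1157/1250 ≈ 0.925600
step 4 [4y] zero: DF = P = 4583/5000 ≈ 0.916600
step 5 [5y] zero: DF = P = 4521/5000 ≈ 0.904200
step 6 [6y] bond c/1=3/200: DF=(470581/500000 − 3/200·(0.992700+0.953800+0.925600+0.916600+0.904200))/(1+3/200) = 8579/10000 ≈ 0.857900

1 1 9927/10000
2 2 4769/5000
3 3 1157/1250
4 4 4583/5000
5 5 4521/5000
6 6 8579/10000
DF(1y) is solved at step 1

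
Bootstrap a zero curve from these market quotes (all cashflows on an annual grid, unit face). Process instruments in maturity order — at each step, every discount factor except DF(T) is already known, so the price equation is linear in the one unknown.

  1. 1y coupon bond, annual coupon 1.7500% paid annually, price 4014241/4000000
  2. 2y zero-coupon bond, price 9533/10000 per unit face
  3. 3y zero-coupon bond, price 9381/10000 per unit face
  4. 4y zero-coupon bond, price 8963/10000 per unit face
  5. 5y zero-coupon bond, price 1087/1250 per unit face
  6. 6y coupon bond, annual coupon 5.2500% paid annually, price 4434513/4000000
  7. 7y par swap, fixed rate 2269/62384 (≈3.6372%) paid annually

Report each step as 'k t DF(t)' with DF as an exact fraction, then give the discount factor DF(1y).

1 1 9863/10000
2 2 9533/10000
3 3 9381/10000
4 4 8963/10000
5 5 1087/1250
6 6 8217/10000
7 7 7731/10000
DF(1y) = 9863/10000 ≈ 0.986300

step 1 [1y] bond c/1=7/400: DF=(4014241/4000000 − 7/400·(0))/(1+7/400) = 9863/10000 ≈ 0.986300
step 2 [2y] zero: DF = P = 9533/10000 ≈ 0.953300
step 3 [3y] zero: DF = P = 9381/10000 ≈ 0.938100
step 4 [4y] zero: DF = P = 8963/10000 ≈ 0.896300
step 5 [5y] zero: DF = P = 1087/1250 ≈ 0.869600
step 6 [6y] bond c/1=21/400: DF=(4434513/4000000 − 21/400·(0.986300+0.953300+0.938100+0.896300+0.869600))/(1+21/400) = 8217/10000 ≈ 0.821700
step 7 [7y] swap r/1=2269/62384: DF=(1 − 2269/62384·(0.986300+0.953300+0.938100+0.896300+0.869600+0.821700))/(1+2269/62384) = 7731/10000 ≈ 0.773100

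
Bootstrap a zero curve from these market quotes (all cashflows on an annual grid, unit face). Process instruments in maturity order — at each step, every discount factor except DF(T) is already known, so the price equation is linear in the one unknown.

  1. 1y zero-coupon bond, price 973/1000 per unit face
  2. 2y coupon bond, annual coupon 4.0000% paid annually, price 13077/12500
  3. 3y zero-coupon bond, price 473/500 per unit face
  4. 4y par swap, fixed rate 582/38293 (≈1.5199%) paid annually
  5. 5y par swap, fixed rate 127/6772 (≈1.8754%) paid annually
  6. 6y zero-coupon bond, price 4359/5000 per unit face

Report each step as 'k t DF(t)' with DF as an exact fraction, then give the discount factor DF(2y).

1 1 973/1000
2 2 1937/2000
3 3 473/500
4 4 4709/5000
5 5 9111/10000
6 6 4359/5000
DF(2y) = 1937/2000 ≈ 0.968500

step 1 [1y] zero: DF = P = 973/1000 ≈ 0.973000
step 2 [2y] bond c/1=1/25: DF=(13077/12500 − 1/25·(0.973000))/(1+1/25) = 1937/2000 ≈ 0.968500
step 3 [3y] zero: DF = P = 473/500 ≈ 0.946000
step 4 [4y] swap r/1=582/38293: DF=(1 − 582/38293·(0.973000+0.968500+0.946000))/(1+582/38293) = 4709/5000 ≈ 0.941800
step 5 [5y] swap r/1=127/6772: DF=(1 − 127/6772·(0.973000+0.968500+0.946000+0.941800))/(1+127/6772) = 9111/10000 ≈ 0.911100
step 6 [6y] zero: DF = P = 4359/5000 ≈ 0.871800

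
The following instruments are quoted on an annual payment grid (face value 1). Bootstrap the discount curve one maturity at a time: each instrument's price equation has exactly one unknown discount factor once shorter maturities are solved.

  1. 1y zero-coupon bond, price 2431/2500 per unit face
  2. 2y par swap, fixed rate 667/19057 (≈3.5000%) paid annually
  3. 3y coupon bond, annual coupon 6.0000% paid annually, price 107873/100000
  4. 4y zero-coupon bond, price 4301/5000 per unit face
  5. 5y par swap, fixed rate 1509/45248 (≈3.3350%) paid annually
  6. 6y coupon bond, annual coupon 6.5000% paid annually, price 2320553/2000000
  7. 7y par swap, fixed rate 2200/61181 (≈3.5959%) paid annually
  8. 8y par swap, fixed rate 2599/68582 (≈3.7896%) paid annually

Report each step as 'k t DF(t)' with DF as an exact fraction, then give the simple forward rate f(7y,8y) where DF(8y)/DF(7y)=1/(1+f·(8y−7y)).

step 1 [1y] zero: DF = P = 2431/2500 ≈ 0.972400
step 2 [2y] swap r/1=667/19057: DF=(1 − 667/19057·(0.972400))/(1+667/19057) = 9333/10000 ≈ 0.933300
step 3 [3y] bond c/1=3/50: DF=(107873/100000 − 3/50·(0.972400+0.933300))/(1+3/50) = 4549/5000 ≈ 0.909800
step 4 [4y] zero: DF = P = 4301/5000 ≈ 0.860200
step 5 [5y] swap r/1=1509/45248: DF=(1 − 1509/45248·(0.972400+0.933300+0.909800+0.860200))/(1+1509/45248) = 8491/10000 ≈ 0.849100
step 6 [6y] bond c/1=13/200: DF=(2320553/2000000 − 13/200·(0.972400+0.933300+0.909800+0.860200+0.849100))/(1+13/200) = 8133/10000 ≈ 0.813300
step 7 [7y] swap r/1=2200/61181: DF=(1 − 2200/61181·(0.972400+0.933300+0.909800+0.860200+0.849100+0.813300))/(1+2200/61181) = 39/50 ≈ 0.780000
step 8 [8y] swap r/1=2599/68582: DF=(1 − 2599/68582·(0.972400+0.933300+0.909800+0.860200+0.849100+0.813300+0.780000))/(1+2599/68582) = 7401/10000 ≈ 0.740100

1 1 2431/2500
2 2 9333/10000
3 3 4549/5000
4 4 4301/5000
5 5 8491/10000
6 6 8133/10000
7 7 39/50
8 8 7401/10000
f(7y,8y) = ((39/50)/(7401/10000) − 1)/(1) = 133/2467 ≈ 5.3912%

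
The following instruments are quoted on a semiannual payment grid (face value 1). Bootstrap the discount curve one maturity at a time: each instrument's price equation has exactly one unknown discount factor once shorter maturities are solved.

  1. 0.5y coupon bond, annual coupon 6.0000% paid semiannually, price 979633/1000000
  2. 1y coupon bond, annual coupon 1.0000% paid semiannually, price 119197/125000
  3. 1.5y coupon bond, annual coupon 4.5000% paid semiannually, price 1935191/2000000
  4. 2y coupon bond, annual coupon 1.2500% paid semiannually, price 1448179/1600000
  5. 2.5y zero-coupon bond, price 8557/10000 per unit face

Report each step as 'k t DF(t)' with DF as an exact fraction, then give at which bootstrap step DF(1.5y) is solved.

step 1 [0.5y] bond c/2=3/100: DF=(979633/1000000 − 3/100·(0))/(1+3/100) = 9511/10000 ≈ 0.951100
step 2 [1y] bond c/2=1/200: DF=(119197/125000 − 1/200·(0.951100))/(1+1/200) = 9441/10000 ≈ 0.944100
step 3 [1.5y] bond c/2=9/400: DF=(1935191/2000000 − 9/400·(0.951100+0.944100))/(1+9/400) = 4523/5000 ≈ 0.904600
step 4 [2y] bond c/2=1/160: DF=(1448179/1600000 − 1/160·(0.951100+0.944100+0.904600))/(1+1/160) = 8821/10000 ≈ 0.882100
step 5 [2.5y] zero: DF = P = 8557/10000 ≈ 0.855700

1 1/2 9511/10000
2 1 9441/10000
3 3/2 4523/5000
4 2 8821/10000
5 5/2 8557/10000
DF(1.5y) is solved at step 3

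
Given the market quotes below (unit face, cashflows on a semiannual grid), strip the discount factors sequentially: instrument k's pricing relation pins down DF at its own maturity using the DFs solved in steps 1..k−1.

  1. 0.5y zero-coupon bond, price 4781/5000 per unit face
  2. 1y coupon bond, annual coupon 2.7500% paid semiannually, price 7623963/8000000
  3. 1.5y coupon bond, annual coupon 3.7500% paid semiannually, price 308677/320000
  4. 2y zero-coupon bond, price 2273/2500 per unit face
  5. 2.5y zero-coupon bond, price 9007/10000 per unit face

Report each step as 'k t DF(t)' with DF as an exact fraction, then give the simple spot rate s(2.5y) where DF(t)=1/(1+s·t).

1 1/2 4781/5000
2 1 9271/10000
3 3/2 4561/5000
4 2 2273/2500
5 5/2 9007/10000
s(2.5y) = (1/(9007/10000) − 1)/(5/2) = 1986/45035 ≈ 4.4099%

step 1 [0.5y] zero: DF = P = 4781/5000 ≈ 0.956200
step 2 [1y] bond c/2=11/800: DF=(7623963/8000000 − 11/800·(0.956200))/(1+11/800) = 9271/10000 ≈ 0.927100
step 3 [1.5y] bond c/2=3/160: DF=(308677/320000 − 3/160·(0.956200+0.927100))/(1+3/160) = 4561/5000 ≈ 0.912200
step 4 [2y] zero: DF = P = 2273/2500 ≈ 0.909200
step 5 [2.5y] zero: DF = P = 9007/10000 ≈ 0.900700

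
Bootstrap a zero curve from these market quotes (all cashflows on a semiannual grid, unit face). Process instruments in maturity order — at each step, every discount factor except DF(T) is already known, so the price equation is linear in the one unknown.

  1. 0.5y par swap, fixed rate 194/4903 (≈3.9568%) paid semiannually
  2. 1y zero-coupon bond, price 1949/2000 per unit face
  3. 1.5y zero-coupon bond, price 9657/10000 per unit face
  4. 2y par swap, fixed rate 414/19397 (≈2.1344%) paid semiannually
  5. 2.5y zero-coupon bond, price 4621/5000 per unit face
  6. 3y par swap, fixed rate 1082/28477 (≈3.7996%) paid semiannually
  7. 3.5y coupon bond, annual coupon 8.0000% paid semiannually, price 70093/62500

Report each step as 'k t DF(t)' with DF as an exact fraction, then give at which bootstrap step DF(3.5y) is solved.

1 1/2 4903/5000
2 1 1949/2000
3 3/2 9657/10000
4 2 4793/5000
5 5/2 4621/5000
6 3 4459/5000
7 7/2 8593/10000
DF(3.5y) is solved at step 7

step 1 [0.5y] swap r/2=97/4903: DF=(1 − 97/4903·(0))/(1+97/4903) = 4903/5000 ≈ 0.980600
step 2 [1y] zero: DF = P = 1949/2000 ≈ 0.974500
step 3 [1.5y] zero: DF = P = 9657/10000 ≈ 0.965700
step 4 [2y] swap r/2=207/19397: DF=(1 − 207/19397·(0.980600+0.974500+0.965700))/(1+207/19397) = 4793/5000 ≈ 0.958600
step 5 [2.5y] zero: DF = P = 4621/5000 ≈ 0.924200
step 6 [3y] swap r/2=541/28477: DF=(1 − 541/28477·(0.980600+0.974500+0.965700+0.958600+0.924200))/(1+541/28477) = 4459/5000 ≈ 0.891800
step 7 [3.5y] bond c/2=1/25: DF=(70093/62500 − 1/25·(0.980600+0.974500+0.965700+0.958600+0.924200+0.891800))/(1+1/25) = 8593/10000 ≈ 0.859300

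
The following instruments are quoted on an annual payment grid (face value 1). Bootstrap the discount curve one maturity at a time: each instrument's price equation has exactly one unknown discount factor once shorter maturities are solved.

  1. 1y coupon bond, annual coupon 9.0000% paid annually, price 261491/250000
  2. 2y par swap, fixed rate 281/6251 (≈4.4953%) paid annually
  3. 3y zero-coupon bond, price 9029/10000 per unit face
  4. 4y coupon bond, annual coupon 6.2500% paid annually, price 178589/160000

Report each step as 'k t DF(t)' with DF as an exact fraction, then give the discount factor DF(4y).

1 1 2399/2500
2 2 9157/10000
3 3 9029/10000
4 4 8871/10000
DF(4y) = 8871/10000 ≈ 0.887100

step 1 [1y] bond c/1=9/100: DF=(261491/250000 − 9/100·(0))/(1+9/100) = 2399/2500 ≈ 0.959600
step 2 [2y] swap r/1=281/6251: DF=(1 − 281/6251·(0.959600))/(1+281/6251) = 9157/10000 ≈ 0.915700
step 3 [3y] zero: DF = P = 9029/10000 ≈ 0.902900
step 4 [4y] bond c/1=1/16: DF=(178589/160000 − 1/16·(0.959600+0.915700+0.902900))/(1+1/16) = 8871/10000 ≈ 0.887100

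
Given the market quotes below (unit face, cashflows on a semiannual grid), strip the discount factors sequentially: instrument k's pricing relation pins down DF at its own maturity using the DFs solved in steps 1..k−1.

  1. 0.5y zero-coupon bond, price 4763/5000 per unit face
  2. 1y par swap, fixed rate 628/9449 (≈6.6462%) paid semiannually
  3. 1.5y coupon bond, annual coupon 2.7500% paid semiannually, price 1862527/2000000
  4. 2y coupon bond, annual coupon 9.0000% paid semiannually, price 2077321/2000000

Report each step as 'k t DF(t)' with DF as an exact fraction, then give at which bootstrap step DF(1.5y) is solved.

1 1/2 4763/5000
2 1 2343/2500
3 3/2 893/1000
4 2 8741/10000
DF(1.5y) is solved at step 3

step 1 [0.5y] zero: DF = P = 4763/5000 ≈ 0.952600
step 2 [1y] swap r/2=314/9449: DF=(1 − 314/9449·(0.952600))/(1+314/9449) = 2343/2500 ≈ 0.937200
step 3 [1.5y] bond c/2=11/800: DF=(1862527/2000000 − 11/800·(0.952600+0.937200))/(1+11/800) = 893/1000 ≈ 0.893000
step 4 [2y] bond c/2=9/200: DF=(2077321/2000000 − 9/200·(0.952600+0.937200+0.893000))/(1+9/200) = 8741/10000 ≈ 0.874100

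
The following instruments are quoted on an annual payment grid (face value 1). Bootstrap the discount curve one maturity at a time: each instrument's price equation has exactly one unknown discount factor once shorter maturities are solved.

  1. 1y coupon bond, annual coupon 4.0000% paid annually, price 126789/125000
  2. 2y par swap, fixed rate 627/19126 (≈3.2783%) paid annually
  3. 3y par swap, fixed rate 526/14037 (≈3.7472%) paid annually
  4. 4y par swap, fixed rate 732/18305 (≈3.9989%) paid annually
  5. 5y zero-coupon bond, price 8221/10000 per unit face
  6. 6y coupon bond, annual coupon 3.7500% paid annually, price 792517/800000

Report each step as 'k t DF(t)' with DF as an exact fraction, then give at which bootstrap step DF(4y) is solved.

1 1 9753/10000
2 2 9373/10000
3 3 2237/2500
4 4 1067/1250
5 5 8221/10000
6 6 991/1250
DF(4y) is solved at step 4

step 1 [1y] bond c/1=1/25: DF=(126789/125000 − 1/25·(0))/(1+1/25) = 9753/10000 ≈ 0.975300
step 2 [2y] swap r/1=627/19126: DF=(1 − 627/19126·(0.975300))/(1+627/19126) = 9373/10000 ≈ 0.937300
step 3 [3y] swap r/1=526/14037: DF=(1 − 526/14037·(0.975300+0.937300))/(1+526/14037) = 2237/2500 ≈ 0.894800
step 4 [4y] swap r/1=732/18305: DF=(1 − 732/18305·(0.975300+0.937300+0.894800))/(1+732/18305) = 1067/1250 ≈ 0.853600
step 5 [5y] zero: DF = P = 8221/10000 ≈ 0.822100
step 6 [6y] bond c/1=3/80: DF=(792517/800000 − 3/80·(0.975300+0.937300+0.894800+0.853600+0.822100))/(1+3/80) = 991/1250 ≈ 0.792800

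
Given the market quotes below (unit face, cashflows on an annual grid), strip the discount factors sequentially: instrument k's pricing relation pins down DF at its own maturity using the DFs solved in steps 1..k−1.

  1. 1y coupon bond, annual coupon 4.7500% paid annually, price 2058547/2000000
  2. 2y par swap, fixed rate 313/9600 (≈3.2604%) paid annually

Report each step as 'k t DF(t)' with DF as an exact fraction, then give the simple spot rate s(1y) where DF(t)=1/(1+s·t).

1 1 4913/5000
2 2 4687/5000
s(1y) = (1/(4913/5000) − 1)/(1) = 87/4913 ≈ 1.7708%

step 1 [1y] bond c/1=19/400: DF=(2058547/2000000 − 19/400·(0))/(1+19/400) = 4913/5000 ≈ 0.982600
step 2 [2y] swap r/1=313/9600: DF=(1 − 313/9600·(0.982600))/(1+313/9600) = 4687/5000 ≈ 0.937400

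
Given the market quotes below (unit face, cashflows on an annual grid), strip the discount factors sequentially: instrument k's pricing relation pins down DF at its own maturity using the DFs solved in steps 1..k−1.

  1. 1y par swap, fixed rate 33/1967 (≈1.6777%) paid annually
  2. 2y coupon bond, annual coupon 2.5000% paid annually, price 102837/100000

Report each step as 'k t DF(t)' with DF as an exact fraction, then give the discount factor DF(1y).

1 1 1967/2000
2 2 9793/10000
DF(1y) = 1967/2000 ≈ 0.983500

step 1 [1y] swap r/1=33/1967: DF=(1 − 33/1967·(0))/(1+33/1967) = 1967/2000 ≈ 0.983500
step 2 [2y] bond c/1=1/40: DF=(102837/100000 − 1/40·(0.983500))/(1+1/40) = 9793/10000 ≈ 0.979300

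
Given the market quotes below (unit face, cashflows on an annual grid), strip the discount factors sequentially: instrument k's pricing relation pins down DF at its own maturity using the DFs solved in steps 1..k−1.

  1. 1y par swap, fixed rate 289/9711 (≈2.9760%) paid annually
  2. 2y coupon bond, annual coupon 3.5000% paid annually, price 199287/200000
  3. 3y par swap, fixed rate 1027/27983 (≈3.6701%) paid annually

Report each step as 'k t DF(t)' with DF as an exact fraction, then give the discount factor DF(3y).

step 1 [1y] swap r/1=289/9711: DF=(1 − 289/9711·(0))/(1+289/9711) = 9711/10000 ≈ 0.971100
step 2 [2y] bond c/1=7/200: DF=(199287/200000 − 7/200·(0.971100))/(1+7/200) = 9299/10000 ≈ 0.929900
step 3 [3y] swap r/1=1027/27983: DF=(1 − 1027/27983·(0.971100+0.929900))/(1+1027/27983) = 8973/10000 ≈ 0.897300

1 1 9711/10000
2 2 9299/10000
3 3 8973/10000
DF(3y) = 8973/10000 ≈ 0.897300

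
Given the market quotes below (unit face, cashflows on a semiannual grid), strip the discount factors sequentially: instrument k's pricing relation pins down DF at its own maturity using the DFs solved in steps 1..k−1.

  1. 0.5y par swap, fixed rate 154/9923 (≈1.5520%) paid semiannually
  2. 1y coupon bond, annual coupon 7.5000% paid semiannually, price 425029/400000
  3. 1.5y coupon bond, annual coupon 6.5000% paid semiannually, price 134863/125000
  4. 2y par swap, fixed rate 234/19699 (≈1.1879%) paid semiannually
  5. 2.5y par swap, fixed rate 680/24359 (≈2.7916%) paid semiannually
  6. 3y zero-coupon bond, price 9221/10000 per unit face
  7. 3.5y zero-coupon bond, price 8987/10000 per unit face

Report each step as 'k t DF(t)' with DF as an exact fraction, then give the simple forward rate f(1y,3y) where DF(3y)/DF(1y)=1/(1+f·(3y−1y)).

1 1/2 9923/10000
2 1 9883/10000
3 3/2 4913/5000
4 2 4883/5000
5 5/2 233/250
6 3 9221/10000
7 7/2 8987/10000
f(1y,3y) = ((9883/10000)/(9221/10000) − 1)/(2) = 331/9221 ≈ 3.5896%

step 1 [0.5y] swap r/2=77/9923: DF=(1 − 77/9923·(0))/(1+77/9923) = 9923/10000 ≈ 0.992300
step 2 [1y] bond c/2=3/80: DF=(425029/400000 − 3/80·(0.992300))/(1+3/80) = 9883/10000 ≈ 0.988300
step 3 [1.5y] bond c/2=13/400: DF=(134863/125000 − 13/400·(0.992300+0.988300))/(1+13/400) = 4913/5000 ≈ 0.982600
step 4 [2y] swap r/2=117/19699: DF=(1 − 117/19699·(0.992300+0.988300+0.982600))/(1+117/19699) = 4883/5000 ≈ 0.976600
step 5 [2.5y] swap r/2=340/24359: DF=(1 − 340/24359·(0.992300+0.988300+0.982600+0.976600))/(1+340/24359) = 233/250 ≈ 0.932000
step 6 [3y] zero: DF = P = 9221/10000 ≈ 0.922100
step 7 [3.5y] zero: DF = P = 8987/10000 ≈ 0.898700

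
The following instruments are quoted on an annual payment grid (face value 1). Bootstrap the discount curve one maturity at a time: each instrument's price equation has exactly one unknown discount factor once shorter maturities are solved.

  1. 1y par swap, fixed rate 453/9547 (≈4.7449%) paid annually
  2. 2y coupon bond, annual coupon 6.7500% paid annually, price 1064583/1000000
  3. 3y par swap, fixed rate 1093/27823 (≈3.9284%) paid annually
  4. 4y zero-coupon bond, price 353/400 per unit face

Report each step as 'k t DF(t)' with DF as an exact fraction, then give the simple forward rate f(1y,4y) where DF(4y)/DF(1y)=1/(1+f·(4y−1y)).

step 1 [1y] swap r/1=453/9547: DF=(1 − 453/9547·(0))/(1+453/9547) = 9547/10000 ≈ 0.954700
step 2 [2y] bond c/1=27/400: DF=(1064583/1000000 − 27/400·(0.954700))/(1+27/400) = 9369/10000 ≈ 0.936900
step 3 [3y] swap r/1=1093/27823: DF=(1 − 1093/27823·(0.954700+0.936900))/(1+1093/27823) = 8907/10000 ≈ 0.890700
step 4 [4y] zero: DF = P = 353/400 ≈ 0.882500

1 1 9547/10000
2 2 9369/10000
3 3 8907/10000
4 4 353/400
f(1y,4y) = ((9547/10000)/(353/400) − 1)/(3) = 722/26475 ≈ 2.7271%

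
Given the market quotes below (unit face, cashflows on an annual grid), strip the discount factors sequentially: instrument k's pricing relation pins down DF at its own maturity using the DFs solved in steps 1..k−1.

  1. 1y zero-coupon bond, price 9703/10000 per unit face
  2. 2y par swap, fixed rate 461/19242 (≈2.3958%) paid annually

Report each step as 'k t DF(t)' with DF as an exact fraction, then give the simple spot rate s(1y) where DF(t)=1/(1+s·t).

step 1 [1y] zero: DF = P = 9703/10000 ≈ 0.970300
step 2 [2y] swap r/1=461/19242: DF=(1 − 461/19242·(0.970300))/(1+461/19242) = 9539/10000 ≈ 0.953900

1 1 9703/10000
2 2 9539/10000
s(1y) = (1/(9703/10000) − 1)/(1) = 297/9703 ≈ 3.0609%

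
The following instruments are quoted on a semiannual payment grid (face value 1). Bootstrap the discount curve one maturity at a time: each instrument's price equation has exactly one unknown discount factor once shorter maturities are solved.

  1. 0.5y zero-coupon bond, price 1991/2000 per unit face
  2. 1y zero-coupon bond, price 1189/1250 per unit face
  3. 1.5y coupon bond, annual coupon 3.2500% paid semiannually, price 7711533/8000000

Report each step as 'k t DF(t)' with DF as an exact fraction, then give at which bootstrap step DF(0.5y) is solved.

1 1/2 1991/2000
2 1 1189/1250
3 3/2 4587/5000
DF(0.5y) is solved at step 1

step 1 [0.5y] zero: DF = P = 1991/2000 ≈ 0.995500
step 2 [1y] zero: DF = P = 1189/1250 ≈ 0.951200
step 3 [1.5y] bond c/2=13/800: DF=(7711533/8000000 − 13/800·(0.995500+0.951200))/(1+13/800) = 4587/5000 ≈ 0.917400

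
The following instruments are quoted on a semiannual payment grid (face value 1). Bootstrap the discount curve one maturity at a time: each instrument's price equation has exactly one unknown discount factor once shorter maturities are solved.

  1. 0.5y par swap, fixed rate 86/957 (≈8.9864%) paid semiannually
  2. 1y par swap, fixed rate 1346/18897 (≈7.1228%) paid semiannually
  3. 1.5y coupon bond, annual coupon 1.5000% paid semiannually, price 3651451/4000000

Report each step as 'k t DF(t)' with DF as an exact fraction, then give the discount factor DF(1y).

1 1/2 957/1000
2 1 9327/10000
3 3/2 223/250
DF(1y) = 9327/10000 ≈ 0.932700

step 1 [0.5y] swap r/2=43/957: DF=(1 − 43/957·(0))/(1+43/957) = 957/1000 ≈ 0.957000
step 2 [1y] swap r/2=673/18897: DF=(1 − 673/18897·(0.957000))/(1+673/18897) = 9327/10000 ≈ 0.932700
step 3 [1.5y] bond c/2=3/400: DF=(3651451/4000000 − 3/400·(0.957000+0.932700))/(1+3/400) = 223/250 ≈ 0.892000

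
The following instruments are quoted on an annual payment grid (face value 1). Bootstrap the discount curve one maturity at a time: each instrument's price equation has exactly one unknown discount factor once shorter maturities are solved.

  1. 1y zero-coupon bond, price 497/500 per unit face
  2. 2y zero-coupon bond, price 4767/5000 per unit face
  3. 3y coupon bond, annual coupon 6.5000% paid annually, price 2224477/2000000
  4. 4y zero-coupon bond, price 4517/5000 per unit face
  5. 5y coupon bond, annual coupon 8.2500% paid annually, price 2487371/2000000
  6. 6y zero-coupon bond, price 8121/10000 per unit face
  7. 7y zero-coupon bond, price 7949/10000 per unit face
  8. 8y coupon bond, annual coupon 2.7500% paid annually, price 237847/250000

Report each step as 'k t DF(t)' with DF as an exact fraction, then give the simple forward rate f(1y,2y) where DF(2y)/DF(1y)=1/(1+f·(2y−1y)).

step 1 [1y] zero: DF = P = 497/500 ≈ 0.994000
step 2 [2y] zero: DF = P = 4767/5000 ≈ 0.953400
step 3 [3y] bond c/1=13/200: DF=(2224477/2000000 − 13/200·(0.994000+0.953400))/(1+13/200) = 1851/2000 ≈ 0.925500
step 4 [4y] zero: DF = P = 4517/5000 ≈ 0.903400
step 5 [5y] bond c/1=33/400: DF=(2487371/2000000 − 33/400·(0.994000+0.953400+0.925500+0.903400))/(1+33/400) = 8611/10000 ≈ 0.861100
step 6 [6y] zero: DF = P = 8121/10000 ≈ 0.812100
step 7 [7y] zero: DF = P = 7949/10000 ≈ 0.794900
step 8 [8y] bond c/1=11/400: DF=(237847/250000 − 11/400·(0.994000+0.953400+0.925500+0.903400+0.861100+0.812100+0.794900))/(1+11/400) = 1897/2500 ≈ 0.758800

1 1 497/500
2 2 4767/5000
3 3 1851/2000
4 4 4517/5000
5 5 8611/10000
6 6 8121/10000
7 7 7949/10000
8 8 1897/2500
f(1y,2y) = ((497/500)/(4767/5000) − 1)/(1) = 29/681 ≈ 4.2584%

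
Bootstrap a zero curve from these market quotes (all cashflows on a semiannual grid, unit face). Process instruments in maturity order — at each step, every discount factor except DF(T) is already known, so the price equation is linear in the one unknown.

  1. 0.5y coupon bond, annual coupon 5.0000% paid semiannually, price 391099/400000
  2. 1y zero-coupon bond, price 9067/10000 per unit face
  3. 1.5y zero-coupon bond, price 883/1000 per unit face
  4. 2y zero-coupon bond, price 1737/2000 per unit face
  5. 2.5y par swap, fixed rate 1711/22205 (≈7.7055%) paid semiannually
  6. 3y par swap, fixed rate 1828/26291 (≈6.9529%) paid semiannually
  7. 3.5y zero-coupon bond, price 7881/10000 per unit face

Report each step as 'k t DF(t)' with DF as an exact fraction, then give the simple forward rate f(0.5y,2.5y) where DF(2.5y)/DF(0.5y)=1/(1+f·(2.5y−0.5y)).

1 1/2 9539/10000
2 1 9067/10000
3 3/2 883/1000
4 2 1737/2000
5 5/2 8289/10000
6 3 2043/2500
7 7/2 7881/10000
f(0.5y,2.5y) = ((9539/10000)/(8289/10000) − 1)/(2) = 625/8289 ≈ 7.5401%

step 1 [0.5y] bond c/2=1/40: DF=(391099/400000 − 1/40·(0))/(1+1/40) = 9539/10000 ≈ 0.953900
step 2 [1y] zero: DF = P = 9067/10000 ≈ 0.906700
step 3 [1.5y] zero: DF = P = 883/1000 ≈ 0.883000
step 4 [2y] zero: DF = P = 1737/2000 ≈ 0.868500
step 5 [2.5y] swap r/2=1711/44410: DF=(1 − 1711/44410·(0.953900+0.906700+0.883000+0.868500))/(1+1711/44410) = 8289/10000 ≈ 0.828900
step 6 [3y] swap r/2=914/26291: DF=(1 − 914/26291·(0.953900+0.906700+0.883000+0.868500+0.828900))/(1+914/26291) = 2043/2500 ≈ 0.817200
step 7 [3.5y] zero: DF = P = 7881/10000 ≈ 0.788100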